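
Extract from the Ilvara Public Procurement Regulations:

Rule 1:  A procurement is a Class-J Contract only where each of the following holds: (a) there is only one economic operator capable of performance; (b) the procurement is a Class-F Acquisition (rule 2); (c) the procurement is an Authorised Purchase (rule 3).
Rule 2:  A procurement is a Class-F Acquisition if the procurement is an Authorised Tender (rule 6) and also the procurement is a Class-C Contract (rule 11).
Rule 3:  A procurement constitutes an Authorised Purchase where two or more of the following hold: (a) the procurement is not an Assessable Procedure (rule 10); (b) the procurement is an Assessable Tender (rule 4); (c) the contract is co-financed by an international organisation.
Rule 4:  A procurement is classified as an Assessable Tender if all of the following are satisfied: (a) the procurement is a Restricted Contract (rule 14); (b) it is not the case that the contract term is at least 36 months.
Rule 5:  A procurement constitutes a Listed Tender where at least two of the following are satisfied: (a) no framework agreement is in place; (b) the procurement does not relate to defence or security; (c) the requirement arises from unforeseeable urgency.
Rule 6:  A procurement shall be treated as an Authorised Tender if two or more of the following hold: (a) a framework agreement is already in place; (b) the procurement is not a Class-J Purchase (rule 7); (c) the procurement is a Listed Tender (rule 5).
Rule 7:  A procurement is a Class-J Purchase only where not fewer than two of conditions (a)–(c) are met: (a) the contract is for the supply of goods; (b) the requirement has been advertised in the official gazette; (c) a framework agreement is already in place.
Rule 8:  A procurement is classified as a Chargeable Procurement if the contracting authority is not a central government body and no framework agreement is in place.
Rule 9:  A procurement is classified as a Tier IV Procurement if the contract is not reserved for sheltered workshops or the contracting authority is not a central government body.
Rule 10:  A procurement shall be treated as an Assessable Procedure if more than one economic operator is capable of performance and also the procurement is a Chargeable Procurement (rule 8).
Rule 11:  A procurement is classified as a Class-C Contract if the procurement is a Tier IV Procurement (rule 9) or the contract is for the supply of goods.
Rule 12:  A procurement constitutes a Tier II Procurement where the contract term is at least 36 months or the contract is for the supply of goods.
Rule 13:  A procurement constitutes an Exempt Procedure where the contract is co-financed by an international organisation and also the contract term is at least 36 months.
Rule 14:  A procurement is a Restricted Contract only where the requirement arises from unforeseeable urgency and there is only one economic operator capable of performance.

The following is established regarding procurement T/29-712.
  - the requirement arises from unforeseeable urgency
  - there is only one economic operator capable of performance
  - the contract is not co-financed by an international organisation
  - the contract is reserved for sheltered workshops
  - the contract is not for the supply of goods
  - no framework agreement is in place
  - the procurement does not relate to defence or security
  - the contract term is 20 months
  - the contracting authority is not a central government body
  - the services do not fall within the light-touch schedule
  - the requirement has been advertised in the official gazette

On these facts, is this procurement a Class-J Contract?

Yes

rule 7 — Class-J Purchase: the contract is for the supply of goods? no; the requirement has been advertised in the official gazette? yes; a framework agreement is already in place? no — 1 of 3 hold (need ≥2) → not satisfied.
rule 5 — Listed Tender: no framework agreement is in place? yes; the procurement does not relate to defence or security? yes; the requirement arises from unforeseeable urgency? yes — 3 of 3 hold (need ≥2) → satisfied.
rule 6 — Authorised Tender: a framework agreement is already in place? no; not a Class-J Purchase (rule 7)? yes; Listed Tender (rule 5)? yes — 2 of 3 hold (need ≥2) → satisfied.
rule 9 — Tier IV Procurement: [the contract is not reserved for sheltered workshops? no] OR [the contracting authority is not a central government body? yes] → satisfied.
rule 11 — Class-C Contract: [Tier IV Procurement (rule 9)? yes] OR [the contract is for the supply of goods? no] → satisfied.
rule 2 — Class-F Acquisition: [Authorised Tender (rule 6)? yes] AND [Class-C Contract (rule 11)? yes] → satisfied.
rule 8 — Chargeable Procurement: [the contracting authority is not a central government body? yes] AND [no framework agreement is in place? yes] → satisfied.
rule 10 — Assessable Procedure: [more than one economic operator is capable of performance? no] AND [Chargeable Procurement (rule 8)? yes] → not satisfied.
rule 14 — Restricted Contract: [the requirement arises from unforeseeable urgency? yes] AND [there is only one economic operator capable of performance? yes] → satisfied.
rule 4 — Assessable Tender: [Restricted Contract (rule 14)? yes] AND [contract term: 20 months ≥ 36 months? no, so negated condition yes] → satisfied.
rule 3 — Authorised Purchase: not an Assessable Procedure (rule 10)? yes; Assessable Tender (rule 4)? yes; the contract is co-financed by an international organisation? no — 2 of 3 hold (need ≥2) → satisfied.
rule 1 — Class-J Contract: [there is only one economic operator capable of performance? yes] AND [Class-F Acquisition (rule 2)? yes] AND [Authorised Purchase (rule 3)? yes] → satisfied.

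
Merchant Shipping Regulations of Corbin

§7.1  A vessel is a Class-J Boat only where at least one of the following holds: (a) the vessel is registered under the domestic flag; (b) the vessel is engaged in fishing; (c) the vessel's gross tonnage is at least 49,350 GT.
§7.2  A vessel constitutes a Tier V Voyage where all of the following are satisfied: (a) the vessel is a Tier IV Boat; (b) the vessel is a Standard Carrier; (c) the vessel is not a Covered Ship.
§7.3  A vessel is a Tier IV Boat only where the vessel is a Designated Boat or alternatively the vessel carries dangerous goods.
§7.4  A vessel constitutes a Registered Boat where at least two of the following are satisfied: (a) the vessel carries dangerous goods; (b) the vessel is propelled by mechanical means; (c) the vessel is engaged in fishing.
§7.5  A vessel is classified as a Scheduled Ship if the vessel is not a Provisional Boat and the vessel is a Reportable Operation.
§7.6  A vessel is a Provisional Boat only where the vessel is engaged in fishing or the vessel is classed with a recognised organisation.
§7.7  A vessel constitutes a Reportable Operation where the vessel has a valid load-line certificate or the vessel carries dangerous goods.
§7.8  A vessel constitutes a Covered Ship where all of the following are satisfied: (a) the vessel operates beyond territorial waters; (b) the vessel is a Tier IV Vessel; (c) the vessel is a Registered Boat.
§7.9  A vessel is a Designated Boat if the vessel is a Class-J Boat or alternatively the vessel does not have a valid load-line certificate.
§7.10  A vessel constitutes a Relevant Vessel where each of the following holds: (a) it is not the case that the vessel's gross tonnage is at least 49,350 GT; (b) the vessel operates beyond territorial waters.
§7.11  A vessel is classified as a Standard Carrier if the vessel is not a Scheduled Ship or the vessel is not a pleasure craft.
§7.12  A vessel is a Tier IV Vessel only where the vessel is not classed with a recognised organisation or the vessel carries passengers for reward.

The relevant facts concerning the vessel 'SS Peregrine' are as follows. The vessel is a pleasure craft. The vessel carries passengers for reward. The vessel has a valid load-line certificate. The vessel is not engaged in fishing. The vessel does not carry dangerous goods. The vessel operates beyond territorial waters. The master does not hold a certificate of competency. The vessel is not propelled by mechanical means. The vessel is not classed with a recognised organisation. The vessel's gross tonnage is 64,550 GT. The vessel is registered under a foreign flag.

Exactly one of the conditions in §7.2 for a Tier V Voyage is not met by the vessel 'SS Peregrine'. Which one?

Standard Carrier

§7.1 — Class-J Boat: [the vessel is registered under the domestic flag? no] OR [the vessel is engaged in fishing? no] OR [vessel's gross tonnage: 64,550 GT ≥ 49,350 GT? yes] → satisfied.
§7.9 — Designated Boat: [Class-J Boat (§7.1)? yes] OR [the vessel does not have a valid load-line certificate? no] → satisfied.
§7.3 — Tier IV Boat: [Designated Boat (§7.9)? yes] OR [the vessel carries dangerous goods? no] → satisfied.
§7.6 — Provisional Boat: [the vessel is engaged in fishing? no] OR [the vessel is classed with a recognised organisation? no] → not satisfied.
§7.7 — Reportable Operation: [the vessel has a valid load-line certificate? yes] OR [the vessel carries dangerous goods? no] → satisfied.
§7.5 — Scheduled Ship: [not a Provisional Boat (§7.6)? yes] AND [Reportable Operation (§7.7)? yes] → satisfied.
§7.11 — Standard Carrier: [not a Scheduled Ship (§7.5)? no] OR [the vessel is not a pleasure craft? no] → not satisfied.
§7.12 — Tier IV Vessel: [the vessel is not classed with a recognised organisation? yes] OR [the vessel carries passengers for reward? yes] → satisfied.
§7.4 — Registered Boat: the vessel carries dangerous goods? no; the vessel is propelled by mechanical means? no; the vessel is engaged in fishing? no — 0 of 3 hold (need ≥2) → not satisfied.
§7.8 — Covered Ship: [the vessel operates beyond territorial waters? yes] AND [Tier IV Vessel (§7.12)? yes] AND [Registered Boat (§7.4)? no] → not satisfied.
§7.2 — Tier V Voyage: [Tier IV Boat (§7.3)? yes] AND [Standard Carrier (§7.11)? no] AND [not a Covered Ship (§7.8)? yes] → not satisfied.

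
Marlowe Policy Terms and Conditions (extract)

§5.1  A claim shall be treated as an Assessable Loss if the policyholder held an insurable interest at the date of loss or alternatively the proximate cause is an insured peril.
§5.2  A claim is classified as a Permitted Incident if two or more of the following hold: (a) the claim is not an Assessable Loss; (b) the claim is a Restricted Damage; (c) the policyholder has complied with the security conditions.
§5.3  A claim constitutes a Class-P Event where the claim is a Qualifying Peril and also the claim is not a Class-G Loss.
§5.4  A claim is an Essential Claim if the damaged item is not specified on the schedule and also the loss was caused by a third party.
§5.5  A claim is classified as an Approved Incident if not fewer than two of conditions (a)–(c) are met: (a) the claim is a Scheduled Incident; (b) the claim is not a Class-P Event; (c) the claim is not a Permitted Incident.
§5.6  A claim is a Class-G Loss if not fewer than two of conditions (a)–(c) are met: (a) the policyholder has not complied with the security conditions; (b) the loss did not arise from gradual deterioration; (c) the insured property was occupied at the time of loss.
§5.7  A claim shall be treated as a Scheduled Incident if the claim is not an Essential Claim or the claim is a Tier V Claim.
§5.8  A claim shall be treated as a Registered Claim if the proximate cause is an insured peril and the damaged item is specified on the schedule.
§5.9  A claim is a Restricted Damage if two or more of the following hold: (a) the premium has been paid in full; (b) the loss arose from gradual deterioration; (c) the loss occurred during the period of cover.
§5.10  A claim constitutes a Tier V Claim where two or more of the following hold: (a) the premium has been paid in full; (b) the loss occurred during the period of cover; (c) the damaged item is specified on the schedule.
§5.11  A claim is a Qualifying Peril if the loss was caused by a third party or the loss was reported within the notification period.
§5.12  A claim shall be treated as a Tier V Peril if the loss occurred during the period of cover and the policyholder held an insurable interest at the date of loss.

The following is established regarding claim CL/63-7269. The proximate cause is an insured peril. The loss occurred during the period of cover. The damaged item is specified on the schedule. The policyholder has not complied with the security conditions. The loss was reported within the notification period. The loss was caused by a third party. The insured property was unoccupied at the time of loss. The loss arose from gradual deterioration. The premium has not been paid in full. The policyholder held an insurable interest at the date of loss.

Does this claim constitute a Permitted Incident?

Under §5.1: the policyholder held an insurable interest at the date of loss? yes; or the proximate cause is an insured peril? yes. So the claim is an Assessable Loss.
Under §5.9: the premium has been paid in full? no; the loss arose from gradual deterioration? yes; the loss occurred during the period of cover? yes — 2 of 3 hold (need ≥2) → satisfied.
Under §5.2: not an Assessable Loss (§5.1)? no; Restricted Damage (§5.9)? yes; the policyholder has complied with the security conditions? no — 1 of 3 hold (need ≥2) → not satisfied.

No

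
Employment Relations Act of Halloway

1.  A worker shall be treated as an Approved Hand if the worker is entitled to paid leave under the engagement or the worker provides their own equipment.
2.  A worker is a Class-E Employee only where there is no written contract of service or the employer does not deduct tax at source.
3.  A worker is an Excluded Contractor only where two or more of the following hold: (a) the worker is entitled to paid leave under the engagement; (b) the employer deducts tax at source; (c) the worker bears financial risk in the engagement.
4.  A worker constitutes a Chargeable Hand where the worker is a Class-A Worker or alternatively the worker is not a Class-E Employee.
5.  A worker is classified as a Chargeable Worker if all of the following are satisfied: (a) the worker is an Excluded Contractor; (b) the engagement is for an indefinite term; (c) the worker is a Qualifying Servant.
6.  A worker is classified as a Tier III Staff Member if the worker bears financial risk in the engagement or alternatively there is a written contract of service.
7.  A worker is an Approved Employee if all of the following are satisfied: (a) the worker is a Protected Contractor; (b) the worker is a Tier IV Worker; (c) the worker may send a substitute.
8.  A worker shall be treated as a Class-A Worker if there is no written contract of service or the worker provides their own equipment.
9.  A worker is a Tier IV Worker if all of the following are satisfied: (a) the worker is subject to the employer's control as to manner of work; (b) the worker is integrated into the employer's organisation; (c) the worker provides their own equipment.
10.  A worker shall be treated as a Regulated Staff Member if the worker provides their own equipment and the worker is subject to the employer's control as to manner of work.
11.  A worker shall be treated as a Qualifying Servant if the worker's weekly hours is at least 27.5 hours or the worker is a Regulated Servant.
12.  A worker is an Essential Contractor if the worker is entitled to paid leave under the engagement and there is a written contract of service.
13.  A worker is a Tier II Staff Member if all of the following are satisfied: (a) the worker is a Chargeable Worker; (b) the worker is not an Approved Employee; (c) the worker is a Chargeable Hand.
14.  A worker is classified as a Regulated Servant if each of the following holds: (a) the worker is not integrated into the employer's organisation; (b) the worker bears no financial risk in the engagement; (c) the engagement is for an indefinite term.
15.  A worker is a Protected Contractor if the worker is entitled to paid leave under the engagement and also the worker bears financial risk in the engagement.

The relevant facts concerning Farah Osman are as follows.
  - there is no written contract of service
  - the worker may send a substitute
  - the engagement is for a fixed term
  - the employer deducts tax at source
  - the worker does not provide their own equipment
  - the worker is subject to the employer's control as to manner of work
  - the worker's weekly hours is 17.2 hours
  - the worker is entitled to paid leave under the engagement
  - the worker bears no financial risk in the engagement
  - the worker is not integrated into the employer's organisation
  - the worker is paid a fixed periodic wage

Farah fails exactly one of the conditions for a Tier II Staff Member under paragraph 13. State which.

paragraph 3 — Excluded Contractor: the worker is entitled to paid leave under the engagement? yes; the employer deducts tax at source? yes; the worker bears financial risk in the engagement? no — 2 of 3 hold (need ≥2) → satisfied.
paragraph 14 — Regulated Servant: [the worker is not integrated into the employer's organisation? yes] AND [the worker bears no financial risk in the engagement? yes] AND [the engagement is for an indefinite term? no] → not satisfied.
paragraph 11 — Qualifying Servant: [worker's weekly hours: 17.2 hours ≥ 27.5 hours? no] OR [Regulated Servant (paragraph 14)? no] → not satisfied.
paragraph 5 — Chargeable Worker: [Excluded Contractor (paragraph 3)? yes] AND [the engagement is for an indefinite term? no] AND [Qualifying Servant (paragraph 11)? no] → not satisfied.
paragraph 15 — Protected Contractor: [the worker is entitled to paid leave under the engagement? yes] AND [the worker bears financial risk in the engagement? no] → not satisfied.
paragraph 9 — Tier IV Worker: [the worker is subject to the employer's control as to manner of work? yes] AND [the worker is integrated into the employer's organisation? no] AND [the worker provides their own equipment? no] → not satisfied.
paragraph 7 — Approved Employee: [Protected Contractor (paragraph 15)? no] AND [Tier IV Worker (paragraph 9)? no] AND [the worker may send a substitute? yes] → not satisfied.
paragraph 8 — Class-A Worker: [there is no written contract of service? yes] OR [the worker provides their own equipment? no] → satisfied.
paragraph 2 — Class-E Employee: [there is no written contract of service? yes] OR [the employer does not deduct tax at source? no] → satisfied.
paragraph 4 — Chargeable Hand: [Class-A Worker (paragraph 8)? yes] OR [not a Class-E Employee (paragraph 2)? no] → satisfied.
paragraph 13 — Tier II Staff Member: [Chargeable Worker (paragraph 5)? no] AND [not an Approved Employee (paragraph 7)? yes] AND [Chargeable Hand (paragraph 4)? yes] → not satisfied.

Chargeable Worker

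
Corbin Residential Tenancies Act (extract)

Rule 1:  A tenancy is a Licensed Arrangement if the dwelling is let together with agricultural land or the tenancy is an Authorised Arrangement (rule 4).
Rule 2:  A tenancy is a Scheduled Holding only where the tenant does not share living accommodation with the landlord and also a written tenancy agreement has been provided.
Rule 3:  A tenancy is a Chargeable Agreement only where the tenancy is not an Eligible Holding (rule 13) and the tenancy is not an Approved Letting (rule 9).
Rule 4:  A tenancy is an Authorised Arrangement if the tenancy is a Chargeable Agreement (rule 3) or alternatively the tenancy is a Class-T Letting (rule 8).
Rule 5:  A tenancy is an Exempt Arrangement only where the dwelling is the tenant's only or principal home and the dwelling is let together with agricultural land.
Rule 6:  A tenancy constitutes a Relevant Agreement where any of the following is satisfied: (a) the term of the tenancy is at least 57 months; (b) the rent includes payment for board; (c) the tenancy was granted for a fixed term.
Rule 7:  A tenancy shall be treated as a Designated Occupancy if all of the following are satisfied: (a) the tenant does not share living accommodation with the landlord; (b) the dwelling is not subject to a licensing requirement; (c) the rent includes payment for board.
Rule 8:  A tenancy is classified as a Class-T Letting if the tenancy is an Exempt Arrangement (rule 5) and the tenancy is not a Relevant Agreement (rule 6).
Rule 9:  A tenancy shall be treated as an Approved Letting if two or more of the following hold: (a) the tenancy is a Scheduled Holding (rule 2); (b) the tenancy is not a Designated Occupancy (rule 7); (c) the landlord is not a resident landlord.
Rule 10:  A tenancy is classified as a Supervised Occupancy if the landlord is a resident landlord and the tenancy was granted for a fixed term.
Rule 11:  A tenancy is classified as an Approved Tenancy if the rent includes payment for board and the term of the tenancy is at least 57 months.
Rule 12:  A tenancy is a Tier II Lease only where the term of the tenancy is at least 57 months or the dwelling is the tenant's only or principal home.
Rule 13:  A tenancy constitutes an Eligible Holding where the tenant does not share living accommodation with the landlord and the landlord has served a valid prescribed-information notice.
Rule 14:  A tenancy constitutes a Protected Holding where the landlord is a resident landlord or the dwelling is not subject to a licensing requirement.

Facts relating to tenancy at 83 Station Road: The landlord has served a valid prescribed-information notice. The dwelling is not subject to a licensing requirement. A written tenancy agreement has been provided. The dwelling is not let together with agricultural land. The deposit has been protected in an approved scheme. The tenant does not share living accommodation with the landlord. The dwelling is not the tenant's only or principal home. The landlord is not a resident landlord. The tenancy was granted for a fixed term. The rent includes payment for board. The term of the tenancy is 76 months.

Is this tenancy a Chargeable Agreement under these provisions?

No

Under rule 13: the tenant does not share living accommodation with the landlord? yes; and the landlord has served a valid prescribed-information notice? yes. So the tenancy is an Eligible Holding.
Under rule 2: the tenant does not share living accommodation with the landlord? yes; and a written tenancy agreement has been provided? yes. So the tenancy is a Scheduled Holding.
Under rule 7: the tenant does not share living accommodation with the landlord? yes; and the dwelling is not subject to a licensing requirement? yes; and the rent includes payment for board? yes. So the tenancy is a Designated Occupancy.
Under rule 9: Scheduled Holding (rule 2)? yes; not a Designated Occupancy (rule 7)? no; the landlord is not a resident landlord? yes — 2 of 3 hold (need ≥2) → satisfied.
Under rule 3: not an Eligible Holding (rule 13)? no; and not an Approved Letting (rule 9)? no. So the tenancy is not a Chargeable Agreement.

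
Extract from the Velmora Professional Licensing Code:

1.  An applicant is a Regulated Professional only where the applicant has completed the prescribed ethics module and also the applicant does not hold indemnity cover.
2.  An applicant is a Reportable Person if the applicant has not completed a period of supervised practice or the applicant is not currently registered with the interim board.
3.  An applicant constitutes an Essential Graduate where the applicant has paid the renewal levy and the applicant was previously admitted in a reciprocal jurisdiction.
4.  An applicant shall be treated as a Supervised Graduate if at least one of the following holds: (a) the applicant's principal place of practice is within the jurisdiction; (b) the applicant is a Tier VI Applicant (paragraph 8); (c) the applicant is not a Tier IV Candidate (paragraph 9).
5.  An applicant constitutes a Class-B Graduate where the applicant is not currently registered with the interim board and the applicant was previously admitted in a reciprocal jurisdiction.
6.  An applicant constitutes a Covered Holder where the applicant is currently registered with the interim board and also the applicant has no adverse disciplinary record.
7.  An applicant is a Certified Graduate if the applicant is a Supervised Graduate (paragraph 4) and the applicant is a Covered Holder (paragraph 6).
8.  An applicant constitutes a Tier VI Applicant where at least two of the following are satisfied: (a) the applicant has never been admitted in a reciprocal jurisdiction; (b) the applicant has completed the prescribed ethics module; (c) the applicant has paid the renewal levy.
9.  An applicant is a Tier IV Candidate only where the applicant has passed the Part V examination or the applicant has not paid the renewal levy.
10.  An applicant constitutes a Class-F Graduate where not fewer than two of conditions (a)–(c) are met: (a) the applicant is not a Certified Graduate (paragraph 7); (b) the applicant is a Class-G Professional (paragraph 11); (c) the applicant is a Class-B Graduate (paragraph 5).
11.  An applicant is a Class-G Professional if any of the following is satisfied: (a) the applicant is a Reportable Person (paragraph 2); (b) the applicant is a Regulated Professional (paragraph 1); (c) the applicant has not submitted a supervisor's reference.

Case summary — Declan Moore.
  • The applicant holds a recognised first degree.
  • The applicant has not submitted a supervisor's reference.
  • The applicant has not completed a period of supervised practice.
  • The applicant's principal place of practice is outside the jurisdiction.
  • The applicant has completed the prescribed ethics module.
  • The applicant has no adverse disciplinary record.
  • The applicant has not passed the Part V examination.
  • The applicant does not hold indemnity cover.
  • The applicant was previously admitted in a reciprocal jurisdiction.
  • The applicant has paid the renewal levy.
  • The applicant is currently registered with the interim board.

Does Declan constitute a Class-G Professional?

Yes

paragraph 2 — Reportable Person: [the applicant has not completed a period of supervised practice? yes] OR [the applicant is not currently registered with the interim board? no] → satisfied.
paragraph 1 — Regulated Professional: [the applicant has completed the prescribed ethics module? yes] AND [the applicant does not hold indemnity cover? yes] → satisfied.
paragraph 11 — Class-G Professional: [Reportable Person (paragraph 2)? yes] OR [Regulated Professional (paragraph 1)? yes] OR [the applicant has not submitted a supervisor's reference? yes] → satisfied.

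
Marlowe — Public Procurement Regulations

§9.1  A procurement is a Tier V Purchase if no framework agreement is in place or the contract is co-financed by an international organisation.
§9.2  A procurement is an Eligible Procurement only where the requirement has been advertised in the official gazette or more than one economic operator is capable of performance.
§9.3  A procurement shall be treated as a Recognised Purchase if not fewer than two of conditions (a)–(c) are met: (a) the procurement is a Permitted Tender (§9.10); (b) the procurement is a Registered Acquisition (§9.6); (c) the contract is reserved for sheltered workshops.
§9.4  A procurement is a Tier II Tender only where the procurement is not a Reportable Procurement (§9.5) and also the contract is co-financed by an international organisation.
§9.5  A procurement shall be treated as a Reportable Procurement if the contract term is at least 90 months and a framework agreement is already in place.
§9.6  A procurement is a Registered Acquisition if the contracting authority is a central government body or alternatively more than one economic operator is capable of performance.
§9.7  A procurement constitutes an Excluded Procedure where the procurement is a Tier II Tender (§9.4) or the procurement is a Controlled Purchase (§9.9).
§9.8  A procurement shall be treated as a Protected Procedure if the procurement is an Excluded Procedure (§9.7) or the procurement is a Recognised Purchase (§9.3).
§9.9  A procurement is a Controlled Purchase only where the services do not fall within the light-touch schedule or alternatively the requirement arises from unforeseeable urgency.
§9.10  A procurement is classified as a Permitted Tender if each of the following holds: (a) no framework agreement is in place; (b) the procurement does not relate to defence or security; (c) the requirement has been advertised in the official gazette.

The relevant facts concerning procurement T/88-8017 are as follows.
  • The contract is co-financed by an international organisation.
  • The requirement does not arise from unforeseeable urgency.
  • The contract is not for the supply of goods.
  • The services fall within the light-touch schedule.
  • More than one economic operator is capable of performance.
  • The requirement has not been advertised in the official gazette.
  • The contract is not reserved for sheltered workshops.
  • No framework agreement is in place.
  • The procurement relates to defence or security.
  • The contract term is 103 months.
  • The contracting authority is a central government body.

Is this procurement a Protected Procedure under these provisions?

§9.5 — Reportable Procurement: [contract term: 103 months ≥ 90 months? yes] AND [a framework agreement is already in place? no] → not satisfied.
§9.4 — Tier II Tender: [not a Reportable Procurement (§9.5)? yes] AND [the contract is co-financed by an international organisation? yes] → satisfied.
§9.9 — Controlled Purchase: [the services do not fall within the light-touch schedule? no] OR [the requirement arises from unforeseeable urgency? no] → not satisfied.
§9.7 — Excluded Procedure: [Tier II Tender (§9.4)? yes] OR [Controlled Purchase (§9.9)? no] → satisfied.
§9.10 — Permitted Tender: [no framework agreement is in place? yes] AND [the procurement does not relate to defence or security? no] AND [the requirement has been advertised in the official gazette? no] → not satisfied.
§9.6 — Registered Acquisition: [the contracting authority is a central government body? yes] OR [more than one economic operator is capable of performance? yes] → satisfied.
§9.3 — Recognised Purchase: Permitted Tender (§9.10)? no; Registered Acquisition (§9.6)? yes; the contract is reserved for sheltered workshops? no — 1 of 3 hold (need ≥2) → not satisfied.
§9.8 — Protected Procedure: [Excluded Procedure (§9.7)? yes] OR [Recognised Purchase (§9.3)? no] → satisfied.

Yes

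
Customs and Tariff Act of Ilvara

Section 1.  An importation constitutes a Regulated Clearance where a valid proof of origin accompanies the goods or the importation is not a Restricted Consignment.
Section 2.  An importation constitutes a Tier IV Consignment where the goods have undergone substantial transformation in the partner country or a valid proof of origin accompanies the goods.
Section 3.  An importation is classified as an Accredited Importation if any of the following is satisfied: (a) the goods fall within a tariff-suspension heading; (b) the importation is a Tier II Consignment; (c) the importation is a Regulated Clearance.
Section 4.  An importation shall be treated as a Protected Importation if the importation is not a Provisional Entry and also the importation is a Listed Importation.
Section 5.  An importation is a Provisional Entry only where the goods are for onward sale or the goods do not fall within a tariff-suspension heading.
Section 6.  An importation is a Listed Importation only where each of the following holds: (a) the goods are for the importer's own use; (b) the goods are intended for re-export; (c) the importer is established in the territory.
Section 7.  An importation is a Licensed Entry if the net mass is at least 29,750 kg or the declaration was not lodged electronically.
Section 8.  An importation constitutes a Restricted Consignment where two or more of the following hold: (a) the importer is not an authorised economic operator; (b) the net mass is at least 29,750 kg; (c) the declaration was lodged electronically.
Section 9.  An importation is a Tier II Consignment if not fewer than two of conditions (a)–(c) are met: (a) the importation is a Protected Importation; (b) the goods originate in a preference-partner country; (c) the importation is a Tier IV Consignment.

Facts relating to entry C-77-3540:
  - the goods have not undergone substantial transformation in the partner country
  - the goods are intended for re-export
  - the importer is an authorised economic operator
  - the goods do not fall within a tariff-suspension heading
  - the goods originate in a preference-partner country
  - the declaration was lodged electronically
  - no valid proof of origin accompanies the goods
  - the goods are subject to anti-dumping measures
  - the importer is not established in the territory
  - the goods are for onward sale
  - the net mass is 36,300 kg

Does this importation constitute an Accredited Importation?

No

Under section 5: the goods are for onward sale? yes; or the goods do not fall within a tariff-suspension heading? yes. So the importation is a Provisional Entry.
Under section 6: the goods are for the importer's own use? no; and the goods are intended for re-export? yes; and the importer is established in the territory? no. So the importation is not a Listed Importation.
Under section 4: not a Provisional Entry (section 5)? no; and Listed Importation (section 6)? no. So the importation is not a Protected Importation.
Under section 2: the goods have undergone substantial transformation in the partner country? no; or a valid proof of origin accompanies the goods? no. So the importation is not a Tier IV Consignment.
Under section 9: Protected Importation (section 4)? no; the goods originate in a preference-partner country? yes; Tier IV Consignment (section 2)? no — 1 of 3 hold (need ≥2) → not satisfied.
Under section 8: the importer is not an authorised economic operator? no; net mass: 36,300 kg ≥ 29,750 kg? yes; the declaration was lodged electronically? yes — 2 of 3 hold (need ≥2) → satisfied.
Under section 1: a valid proof of origin accompanies the goods? no; or not a Restricted Consignment (section 8)? no. So the importation is not a Regulated Clearance.
Under section 3: the goods fall within a tariff-suspension heading? no; or Tier II Consignment (section 9)? no; or Regulated Clearance (section 1)? no. So the importation is not an Accredited Importation.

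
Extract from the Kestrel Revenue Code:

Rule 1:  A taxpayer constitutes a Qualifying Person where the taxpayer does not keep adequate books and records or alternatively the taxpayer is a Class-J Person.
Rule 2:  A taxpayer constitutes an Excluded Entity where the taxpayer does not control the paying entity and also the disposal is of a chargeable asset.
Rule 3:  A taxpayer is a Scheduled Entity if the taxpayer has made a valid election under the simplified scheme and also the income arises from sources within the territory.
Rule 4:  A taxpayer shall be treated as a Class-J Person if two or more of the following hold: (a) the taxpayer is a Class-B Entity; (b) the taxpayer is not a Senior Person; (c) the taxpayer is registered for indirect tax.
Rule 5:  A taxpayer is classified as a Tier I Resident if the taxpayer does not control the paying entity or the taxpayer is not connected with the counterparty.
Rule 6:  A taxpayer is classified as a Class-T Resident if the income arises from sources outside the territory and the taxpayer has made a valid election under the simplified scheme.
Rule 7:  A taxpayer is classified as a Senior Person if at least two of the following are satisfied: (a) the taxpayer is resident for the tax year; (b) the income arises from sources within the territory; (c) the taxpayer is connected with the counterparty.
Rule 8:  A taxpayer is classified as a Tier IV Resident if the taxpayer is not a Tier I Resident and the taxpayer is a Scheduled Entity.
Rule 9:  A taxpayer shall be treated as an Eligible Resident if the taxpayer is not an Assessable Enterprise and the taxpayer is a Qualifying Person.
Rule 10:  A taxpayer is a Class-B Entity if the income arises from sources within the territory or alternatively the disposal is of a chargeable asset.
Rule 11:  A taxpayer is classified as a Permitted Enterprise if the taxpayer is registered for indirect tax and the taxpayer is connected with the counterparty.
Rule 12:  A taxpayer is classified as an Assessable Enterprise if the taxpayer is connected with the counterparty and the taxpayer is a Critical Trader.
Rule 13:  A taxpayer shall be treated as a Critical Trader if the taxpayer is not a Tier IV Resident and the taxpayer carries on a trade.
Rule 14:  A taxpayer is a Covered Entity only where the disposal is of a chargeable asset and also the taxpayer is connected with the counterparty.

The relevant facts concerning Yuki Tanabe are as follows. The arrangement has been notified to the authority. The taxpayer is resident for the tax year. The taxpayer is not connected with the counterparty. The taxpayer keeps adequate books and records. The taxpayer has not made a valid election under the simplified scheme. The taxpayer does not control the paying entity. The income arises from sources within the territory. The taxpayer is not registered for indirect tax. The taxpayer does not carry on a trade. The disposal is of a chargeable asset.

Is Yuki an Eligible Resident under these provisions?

No

rule 5 — Tier I Resident: [the taxpayer does not control the paying entity? yes] OR [the taxpayer is not connected with the counterparty? yes] → satisfied.
rule 3 — Scheduled Entity: [the taxpayer has made a valid election under the simplified scheme? no] AND [the income arises from sources within the territory? yes] → not satisfied.
rule 8 — Tier IV Resident: [not a Tier I Resident (rule 5)? no] AND [Scheduled Entity (rule 3)? no] → not satisfied.
rule 13 — Critical Trader: [not a Tier IV Resident (rule 8)? yes] AND [the taxpayer carries on a trade? no] → not satisfied.
rule 12 — Assessable Enterprise: [the taxpayer is connected with the counterparty? no] AND [Critical Trader (rule 13)? no] → not satisfied.
rule 10 — Class-B Entity: [the income arises from sources within the territory? yes] OR [the disposal is of a chargeable asset? yes] → satisfied.
rule 7 — Senior Person: the taxpayer is resident for the tax year? yes; the income arises from sources within the territory? yes; the taxpayer is connected with the counterparty? no — 2 of 3 hold (need ≥2) → satisfied.
rule 4 — Class-J Person: Class-B Entity (rule 10)? yes; not a Senior Person (rule 7)? no; the taxpayer is registered for indirect tax? no — 1 of 3 hold (need ≥2) → not satisfied.
rule 1 — Qualifying Person: [the taxpayer does not keep adequate books and records? no] OR [Class-J Person (rule 4)? no] → not satisfied.
rule 9 — Eligible Resident: [not an Assessable Enterprise (rule 12)? yes] AND [Qualifying Person (rule 1)? no] → not satisfied.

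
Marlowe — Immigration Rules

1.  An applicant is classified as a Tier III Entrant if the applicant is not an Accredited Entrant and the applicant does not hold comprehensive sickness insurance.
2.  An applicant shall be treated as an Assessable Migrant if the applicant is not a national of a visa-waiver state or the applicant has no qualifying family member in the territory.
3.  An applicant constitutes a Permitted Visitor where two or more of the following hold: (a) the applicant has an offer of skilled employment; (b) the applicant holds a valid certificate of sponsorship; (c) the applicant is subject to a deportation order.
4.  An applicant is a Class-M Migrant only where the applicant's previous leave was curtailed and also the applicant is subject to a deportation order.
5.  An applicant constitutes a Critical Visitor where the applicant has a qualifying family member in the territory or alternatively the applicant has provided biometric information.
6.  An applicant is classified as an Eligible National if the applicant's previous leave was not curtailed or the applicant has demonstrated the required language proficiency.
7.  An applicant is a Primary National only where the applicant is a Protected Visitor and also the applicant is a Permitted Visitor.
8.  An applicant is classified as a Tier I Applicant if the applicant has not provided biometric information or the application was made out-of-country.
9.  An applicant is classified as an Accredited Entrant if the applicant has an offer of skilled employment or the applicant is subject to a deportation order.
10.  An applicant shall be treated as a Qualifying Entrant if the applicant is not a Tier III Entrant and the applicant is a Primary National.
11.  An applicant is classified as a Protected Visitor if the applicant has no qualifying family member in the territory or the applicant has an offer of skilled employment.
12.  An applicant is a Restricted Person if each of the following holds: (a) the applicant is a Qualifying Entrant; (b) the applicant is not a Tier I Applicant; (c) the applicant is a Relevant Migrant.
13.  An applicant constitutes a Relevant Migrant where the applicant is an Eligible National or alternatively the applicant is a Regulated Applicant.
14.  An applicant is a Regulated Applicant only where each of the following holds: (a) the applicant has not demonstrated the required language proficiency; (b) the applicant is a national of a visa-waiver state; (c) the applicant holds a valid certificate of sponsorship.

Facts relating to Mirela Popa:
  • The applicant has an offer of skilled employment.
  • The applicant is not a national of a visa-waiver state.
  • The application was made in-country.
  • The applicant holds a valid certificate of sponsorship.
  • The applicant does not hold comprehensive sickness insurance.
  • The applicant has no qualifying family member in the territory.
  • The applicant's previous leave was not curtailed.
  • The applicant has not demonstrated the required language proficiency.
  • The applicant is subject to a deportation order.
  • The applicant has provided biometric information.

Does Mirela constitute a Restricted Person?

paragraph 9 — Accredited Entrant: [the applicant has an offer of skilled employment? yes] OR [the applicant is subject to a deportation order? yes] → satisfied.
paragraph 1 — Tier III Entrant: [not an Accredited Entrant (paragraph 9)? no] AND [the applicant does not hold comprehensive sickness insurance? yes] → not satisfied.
paragraph 11 — Protected Visitor: [the applicant has no qualifying family member in the territory? yes] OR [the applicant has an offer of skilled employment? yes] → satisfied.
paragraph 3 — Permitted Visitor: the applicant has an offer of skilled employment? yes; the applicant holds a valid certificate of sponsorship? yes; the applicant is subject to a deportation order? yes — 3 of 3 hold (need ≥2) → satisfied.
paragraph 7 — Primary National: [Protected Visitor (paragraph 11)? yes] AND [Permitted Visitor (paragraph 3)? yes] → satisfied.
paragraph 10 — Qualifying Entrant: [not a Tier III Entrant (paragraph 1)? yes] AND [Primary National (paragraph 7)? yes] → satisfied.
paragraph 8 — Tier I Applicant: [the applicant has not provided biometric information? no] OR [the application was made out-of-country? no] → not satisfied.
paragraph 6 — Eligible National: [the applicant's previous leave was not curtailed? yes] OR [the applicant has demonstrated the required language proficiency? no] → satisfied.
paragraph 14 — Regulated Applicant: [the applicant has not demonstrated the required language proficiency? yes] AND [the applicant is a national of a visa-waiver state? no] AND [the applicant holds a valid certificate of sponsorship? yes] → not satisfied.
paragraph 13 — Relevant Migrant: [Eligible National (paragraph 6)? yes] OR [Regulated Applicant (paragraph 14)? no] → satisfied.
paragraph 12 — Restricted Person: [Qualifying Entrant (paragraph 10)? yes] AND [not a Tier I Applicant (paragraph 8)? yes] AND [Relevant Migrant (paragraph 13)? yes] → satisfied.

Yes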